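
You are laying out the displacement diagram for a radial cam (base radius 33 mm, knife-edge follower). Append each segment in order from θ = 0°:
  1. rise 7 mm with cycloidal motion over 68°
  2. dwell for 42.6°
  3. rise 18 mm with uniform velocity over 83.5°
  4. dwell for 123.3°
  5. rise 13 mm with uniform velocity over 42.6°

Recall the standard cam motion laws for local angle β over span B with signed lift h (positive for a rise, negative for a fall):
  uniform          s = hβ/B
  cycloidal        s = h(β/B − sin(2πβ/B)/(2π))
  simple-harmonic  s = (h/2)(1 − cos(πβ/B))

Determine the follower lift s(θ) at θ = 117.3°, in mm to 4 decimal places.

seg 1 [0°–68°] cycloidal, h=7: full span → s += 7 → s = 7.0000
seg 2 [68°–110.6°] dwell: s stays 7.0000
seg 3 [110.6°–194.1°] uniform, h=18: θ=117.3° here. β=6.7, B=83.5. 18·6.7/83.5 = 1.4443 → s = 8.4443

8.4443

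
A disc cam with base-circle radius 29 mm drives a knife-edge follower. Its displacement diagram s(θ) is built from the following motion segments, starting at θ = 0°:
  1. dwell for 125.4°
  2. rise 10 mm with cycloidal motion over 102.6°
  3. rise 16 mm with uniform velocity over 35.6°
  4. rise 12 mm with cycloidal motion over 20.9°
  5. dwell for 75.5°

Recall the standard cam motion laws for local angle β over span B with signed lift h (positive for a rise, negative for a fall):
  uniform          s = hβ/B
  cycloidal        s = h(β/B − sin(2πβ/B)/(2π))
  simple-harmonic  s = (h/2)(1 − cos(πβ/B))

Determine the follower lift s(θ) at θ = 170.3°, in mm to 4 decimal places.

seg 1 [0°–125.4°] dwell: s stays 0.0000
seg 2 [125.4°–228°] cycloidal, h=10: θ=170.3° here. β=44.9, B=102.6. 10·(0.4376 − sin(2π·0.4376)/(2π)) = 3.7683 → s = 3.7683

3.7683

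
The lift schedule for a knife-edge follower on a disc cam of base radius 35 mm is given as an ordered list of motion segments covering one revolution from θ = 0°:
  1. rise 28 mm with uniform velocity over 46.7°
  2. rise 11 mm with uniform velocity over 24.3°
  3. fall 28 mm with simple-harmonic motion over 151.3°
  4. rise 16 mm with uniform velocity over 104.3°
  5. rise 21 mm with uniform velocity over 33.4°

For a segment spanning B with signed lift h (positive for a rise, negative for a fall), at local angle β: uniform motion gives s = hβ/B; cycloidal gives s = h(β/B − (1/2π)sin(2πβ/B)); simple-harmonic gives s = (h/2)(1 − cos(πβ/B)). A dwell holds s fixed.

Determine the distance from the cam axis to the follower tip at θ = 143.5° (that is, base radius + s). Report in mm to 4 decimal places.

seg 1 [0°–46.7°] uniform, h=28: full span → s += 28 → s = 28.0000
seg 2 [46.7°–71°] uniform, h=11: full span → s += 11 → s = 39.0000
seg 3 [71°–222.3°] simple-harmonic, h=-28: θ=143.5° here. β=72.5, B=151.3. -28/2·(1 − cos(π·0.4792)) = -13.0850 → s = 25.9150
radial distance = base radius + s = 35 + 25.9150 = 60.9150

60.9150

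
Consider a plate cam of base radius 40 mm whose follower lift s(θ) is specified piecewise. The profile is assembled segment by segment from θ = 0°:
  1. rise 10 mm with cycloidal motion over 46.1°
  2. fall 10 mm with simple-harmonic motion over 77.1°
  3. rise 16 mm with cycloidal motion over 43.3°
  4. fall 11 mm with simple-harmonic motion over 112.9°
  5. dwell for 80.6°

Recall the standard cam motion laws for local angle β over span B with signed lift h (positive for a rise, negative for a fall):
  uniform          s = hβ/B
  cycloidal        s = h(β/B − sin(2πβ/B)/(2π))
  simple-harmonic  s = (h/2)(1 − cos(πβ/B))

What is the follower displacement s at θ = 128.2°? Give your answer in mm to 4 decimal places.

seg 1 [0°–46.1°] cycloidal, h=10: full span → s += 10 → s = 10.0000
seg 2 [46.1°–123.2°] simple-harmonic, h=-10: full span → s += -10 → s = 0.0000
seg 3 [123.2°–166.5°] cycloidal, h=16: θ=128.2° here. β=5, B=43.3. 16·(0.1155 − sin(2π·0.1155)/(2π)) = 0.1579 → s = 0.1579

0.1579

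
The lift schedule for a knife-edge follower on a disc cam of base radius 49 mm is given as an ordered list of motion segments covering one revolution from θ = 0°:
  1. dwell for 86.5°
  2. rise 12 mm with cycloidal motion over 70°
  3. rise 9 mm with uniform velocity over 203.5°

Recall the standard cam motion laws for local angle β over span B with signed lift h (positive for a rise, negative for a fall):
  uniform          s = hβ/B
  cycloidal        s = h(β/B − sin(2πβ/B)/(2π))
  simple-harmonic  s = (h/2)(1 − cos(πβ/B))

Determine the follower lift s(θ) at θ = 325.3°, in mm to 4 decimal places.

seg 1 [0°–86.5°] dwell: s stays 0.0000
seg 2 [86.5°–156.5°] cycloidal, h=12: full span → s += 12 → s = 12.0000
seg 3 [156.5°–360°] uniform, h=9: θ=325.3° here. β=168.8, B=203.5. 9·168.8/203.5 = 7.4654 → s = 19.4654

19.4654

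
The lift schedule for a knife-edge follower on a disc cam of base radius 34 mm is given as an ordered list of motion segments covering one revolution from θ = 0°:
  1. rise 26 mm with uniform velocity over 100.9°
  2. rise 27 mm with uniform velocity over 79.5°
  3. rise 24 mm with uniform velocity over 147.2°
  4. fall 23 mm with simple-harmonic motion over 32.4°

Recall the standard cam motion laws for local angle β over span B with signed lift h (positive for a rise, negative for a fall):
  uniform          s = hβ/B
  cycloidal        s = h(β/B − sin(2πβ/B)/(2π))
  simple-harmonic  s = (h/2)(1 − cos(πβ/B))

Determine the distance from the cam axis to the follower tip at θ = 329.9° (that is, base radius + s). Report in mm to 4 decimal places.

seg 1 [0°–100.9°] uniform, h=26: full span → s += 26 → s = 26.0000
seg 2 [100.9°–180.4°] uniform, h=27: full span → s += 27 → s = 53.0000
seg 3 [180.4°–327.6°] uniform, h=24: full span → s += 24 → s = 77.0000
seg 4 [327.6°–360°] simple-harmonic, h=-23: θ=329.9° here. β=2.3, B=32.4. -23/2·(1 − cos(π·0.0710)) = -0.2848 → s = 76.7152
radial distance = base radius + s = 34 + 76.7152 = 110.7152

110.7152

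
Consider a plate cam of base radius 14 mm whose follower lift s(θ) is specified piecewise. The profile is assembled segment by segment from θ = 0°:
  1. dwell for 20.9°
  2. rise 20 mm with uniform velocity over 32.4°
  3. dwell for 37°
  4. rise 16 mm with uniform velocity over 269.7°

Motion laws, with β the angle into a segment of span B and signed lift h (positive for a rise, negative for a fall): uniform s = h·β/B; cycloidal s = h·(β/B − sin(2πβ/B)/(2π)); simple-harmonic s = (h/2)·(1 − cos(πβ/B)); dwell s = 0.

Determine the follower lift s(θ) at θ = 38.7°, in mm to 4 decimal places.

seg 1 [0°–20.9°] dwell: s stays 0.0000
seg 2 [20.9°–53.3°] uniform, h=20: θ=38.7° here. β=17.8, B=32.4. 20·17.8/32.4 = 10.9877 → s = 10.9877

10.9877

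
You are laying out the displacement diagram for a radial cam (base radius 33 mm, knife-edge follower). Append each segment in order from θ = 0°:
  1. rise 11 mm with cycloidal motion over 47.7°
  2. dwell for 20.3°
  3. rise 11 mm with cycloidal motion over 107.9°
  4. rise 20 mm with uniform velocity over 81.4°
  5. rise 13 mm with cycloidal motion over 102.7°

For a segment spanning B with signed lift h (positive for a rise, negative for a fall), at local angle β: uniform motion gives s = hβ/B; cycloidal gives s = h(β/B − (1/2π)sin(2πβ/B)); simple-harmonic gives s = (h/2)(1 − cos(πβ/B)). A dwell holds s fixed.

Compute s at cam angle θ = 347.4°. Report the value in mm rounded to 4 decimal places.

seg 1 [0°–47.7°] cycloidal, h=11: full span → s += 11 → s = 11.0000
seg 2 [47.7°–68°] dwell: s stays 11.0000
seg 3 [68°–175.9°] cycloidal, h=11: full span → s += 11 → s = 22.0000
seg 4 [175.9°–257.3°] uniform, h=20: full span → s += 20 → s = 42.0000
seg 5 [257.3°–360°] cycloidal, h=13: θ=347.4° here. β=90.1, B=102.7. 13·(0.8773 − sin(2π·0.8773)/(2π)) = 12.8467 → s = 54.8467

54.8467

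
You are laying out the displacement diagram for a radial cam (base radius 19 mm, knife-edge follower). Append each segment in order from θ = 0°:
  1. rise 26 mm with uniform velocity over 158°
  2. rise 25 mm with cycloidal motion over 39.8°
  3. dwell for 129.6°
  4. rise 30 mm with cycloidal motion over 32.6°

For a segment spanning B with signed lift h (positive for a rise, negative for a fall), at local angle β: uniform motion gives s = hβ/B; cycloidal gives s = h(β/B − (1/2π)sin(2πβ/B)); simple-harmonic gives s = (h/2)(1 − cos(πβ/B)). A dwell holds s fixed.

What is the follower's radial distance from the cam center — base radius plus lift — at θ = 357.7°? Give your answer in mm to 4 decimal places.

seg 1 [0°–158°] uniform, h=26: full span → s += 26 → s = 26.0000
seg 2 [158°–197.8°] cycloidal, h=25: full span → s += 25 → s = 51.0000
seg 3 [197.8°–327.4°] dwell: s stays 51.0000
seg 4 [327.4°–360°] cycloidal, h=30: θ=357.7° here. β=30.3, B=32.6. 30·(0.9294 − sin(2π·0.9294)/(2π)) = 29.9314 → s = 80.9314
radial distance = base radius + s = 19 + 80.9314 = 99.9314

99.9314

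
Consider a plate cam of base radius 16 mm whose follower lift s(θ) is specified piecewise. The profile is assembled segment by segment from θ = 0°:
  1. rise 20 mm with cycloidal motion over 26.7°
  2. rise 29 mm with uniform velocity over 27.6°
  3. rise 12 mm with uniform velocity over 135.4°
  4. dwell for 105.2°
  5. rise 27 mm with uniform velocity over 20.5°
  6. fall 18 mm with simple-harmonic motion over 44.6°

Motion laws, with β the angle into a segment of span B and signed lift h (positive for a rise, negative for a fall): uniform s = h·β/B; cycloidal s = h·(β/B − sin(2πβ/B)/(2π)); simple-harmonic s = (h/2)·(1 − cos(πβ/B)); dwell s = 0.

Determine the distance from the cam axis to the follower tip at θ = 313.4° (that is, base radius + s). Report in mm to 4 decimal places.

seg 1 [0°–26.7°] cycloidal, h=20: full span → s += 20 → s = 20.0000
seg 2 [26.7°–54.3°] uniform, h=29: full span → s += 29 → s = 49.0000
seg 3 [54.3°–189.7°] uniform, h=12: full span → s += 12 → s = 61.0000
seg 4 [189.7°–294.9°] dwell: s stays 61.0000
seg 5 [294.9°–315.4°] uniform, h=27: θ=313.4° here. β=18.5, B=20.5. 27·18.5/20.5 = 24.3659 → s = 85.3659
radial distance = base radius + s = 16 + 85.3659 = 101.3659

101.3659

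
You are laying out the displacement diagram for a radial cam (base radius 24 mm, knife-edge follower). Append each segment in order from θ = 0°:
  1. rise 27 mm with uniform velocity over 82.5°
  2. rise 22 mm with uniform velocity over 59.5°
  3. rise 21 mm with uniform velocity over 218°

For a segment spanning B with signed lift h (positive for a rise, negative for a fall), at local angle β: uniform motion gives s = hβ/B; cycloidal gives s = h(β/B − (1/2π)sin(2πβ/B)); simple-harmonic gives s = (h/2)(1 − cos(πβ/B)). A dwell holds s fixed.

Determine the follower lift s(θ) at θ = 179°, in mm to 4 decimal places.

seg 1 [0°–82.5°] uniform, h=27: full span → s += 27 → s = 27.0000
seg 2 [82.5°–142°] uniform, h=22: full span → s += 22 → s = 49.0000
seg 3 [142°–360°] uniform, h=21: θ=179° here. β=37, B=218. 21·37/218 = 3.5642 → s = 52.5642

52.5642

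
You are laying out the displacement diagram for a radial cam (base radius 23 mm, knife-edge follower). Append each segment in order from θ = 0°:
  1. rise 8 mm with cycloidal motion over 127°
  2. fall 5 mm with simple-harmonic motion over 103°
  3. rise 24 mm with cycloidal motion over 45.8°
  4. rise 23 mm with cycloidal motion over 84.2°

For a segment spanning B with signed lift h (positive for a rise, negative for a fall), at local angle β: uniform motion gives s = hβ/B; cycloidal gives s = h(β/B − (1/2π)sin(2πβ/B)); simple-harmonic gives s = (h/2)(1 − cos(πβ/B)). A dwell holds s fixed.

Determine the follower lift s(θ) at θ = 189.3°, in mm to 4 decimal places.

seg 1 [0°–127°] cycloidal, h=8: full span → s += 8 → s = 8.0000
seg 2 [127°–230°] simple-harmonic, h=-5: θ=189.3° here. β=62.3, B=103. -5/2·(1 − cos(π·0.6049)) = -3.3087 → s = 4.6913

4.6913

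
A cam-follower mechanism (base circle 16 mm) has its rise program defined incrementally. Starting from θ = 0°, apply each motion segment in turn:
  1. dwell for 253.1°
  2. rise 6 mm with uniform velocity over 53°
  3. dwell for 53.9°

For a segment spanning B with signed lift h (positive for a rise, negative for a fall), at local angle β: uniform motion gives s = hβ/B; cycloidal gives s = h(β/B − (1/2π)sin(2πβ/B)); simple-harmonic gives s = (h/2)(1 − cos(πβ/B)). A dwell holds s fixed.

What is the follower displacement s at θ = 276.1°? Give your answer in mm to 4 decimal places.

seg 1 [0°–253.1°] dwell: s stays 0.0000
seg 2 [253.1°–306.1°] uniform, h=6: θ=276.1° here. β=23, B=53. 6·23/53 = 2.6038 → s = 2.6038

2.6038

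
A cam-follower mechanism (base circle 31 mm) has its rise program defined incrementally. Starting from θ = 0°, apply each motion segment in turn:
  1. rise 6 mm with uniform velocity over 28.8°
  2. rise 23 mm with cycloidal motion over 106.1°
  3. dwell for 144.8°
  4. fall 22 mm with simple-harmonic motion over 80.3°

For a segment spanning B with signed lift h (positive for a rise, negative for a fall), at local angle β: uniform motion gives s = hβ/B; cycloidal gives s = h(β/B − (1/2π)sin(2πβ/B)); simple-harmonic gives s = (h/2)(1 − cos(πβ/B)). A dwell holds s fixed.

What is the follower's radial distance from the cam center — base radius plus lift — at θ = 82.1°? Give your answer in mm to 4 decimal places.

seg 1 [0°–28.8°] uniform, h=6: full span → s += 6 → s = 6.0000
seg 2 [28.8°–134.9°] cycloidal, h=23: θ=82.1° here. β=53.3, B=106.1. 23·(0.5024 − sin(2π·0.5024)/(2π)) = 11.6084 → s = 17.6084
radial distance = base radius + s = 31 + 17.6084 = 48.6084

48.6084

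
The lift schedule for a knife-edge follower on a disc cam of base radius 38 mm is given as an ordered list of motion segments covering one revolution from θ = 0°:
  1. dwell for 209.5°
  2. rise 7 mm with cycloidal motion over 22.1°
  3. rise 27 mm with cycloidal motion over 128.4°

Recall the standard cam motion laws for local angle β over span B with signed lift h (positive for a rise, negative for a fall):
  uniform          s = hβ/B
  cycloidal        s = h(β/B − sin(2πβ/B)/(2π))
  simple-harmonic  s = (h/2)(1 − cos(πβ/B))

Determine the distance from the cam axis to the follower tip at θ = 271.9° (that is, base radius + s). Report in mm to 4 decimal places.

seg 1 [0°–209.5°] dwell: s stays 0.0000
seg 2 [209.5°–231.6°] cycloidal, h=7: full span → s += 7 → s = 7.0000
seg 3 [231.6°–360°] cycloidal, h=27: θ=271.9° here. β=40.3, B=128.4. 27·(0.3139 − sin(2π·0.3139)/(2π)) = 4.5184 → s = 11.5184
radial distance = base radius + s = 38 + 11.5184 = 49.5184

49.5184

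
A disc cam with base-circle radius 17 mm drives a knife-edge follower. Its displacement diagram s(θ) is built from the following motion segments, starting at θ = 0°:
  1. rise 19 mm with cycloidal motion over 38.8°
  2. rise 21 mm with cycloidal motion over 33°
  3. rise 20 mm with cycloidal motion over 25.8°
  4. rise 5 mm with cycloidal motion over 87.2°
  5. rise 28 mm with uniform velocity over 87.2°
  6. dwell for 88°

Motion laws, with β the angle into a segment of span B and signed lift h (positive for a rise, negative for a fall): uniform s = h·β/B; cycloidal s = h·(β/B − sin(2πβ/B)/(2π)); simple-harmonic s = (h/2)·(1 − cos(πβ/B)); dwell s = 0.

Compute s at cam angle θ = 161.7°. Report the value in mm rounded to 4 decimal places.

seg 1 [0°–38.8°] cycloidal, h=19: full span → s += 19 → s = 19.0000
seg 2 [38.8°–71.8°] cycloidal, h=21: full span → s += 21 → s = 40.0000
seg 3 [71.8°–97.6°] cycloidal, h=20: full span → s += 20 → s = 60.0000
seg 4 [97.6°–184.8°] cycloidal, h=5: θ=161.7° here. β=64.1, B=87.2. 5·(0.7351 − sin(2π·0.7351)/(2π)) = 4.4677 → s = 64.4677

64.4677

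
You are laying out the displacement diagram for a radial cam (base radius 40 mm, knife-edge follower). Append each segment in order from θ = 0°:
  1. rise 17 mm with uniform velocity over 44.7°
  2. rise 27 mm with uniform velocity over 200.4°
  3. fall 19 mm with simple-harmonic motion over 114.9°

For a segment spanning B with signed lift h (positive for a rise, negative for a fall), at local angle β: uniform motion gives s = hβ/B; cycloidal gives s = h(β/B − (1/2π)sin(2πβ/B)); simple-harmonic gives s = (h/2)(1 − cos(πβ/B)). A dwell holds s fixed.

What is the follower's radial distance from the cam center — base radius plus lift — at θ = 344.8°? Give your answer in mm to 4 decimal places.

seg 1 [0°–44.7°] uniform, h=17: full span → s += 17 → s = 17.0000
seg 2 [44.7°–245.1°] uniform, h=27: full span → s += 27 → s = 44.0000
seg 3 [245.1°–360°] simple-harmonic, h=-19: θ=344.8° here. β=99.7, B=114.9. -19/2·(1 − cos(π·0.8677)) = -18.1913 → s = 25.8087
radial distance = base radius + s = 40 + 25.8087 = 65.8087

65.8087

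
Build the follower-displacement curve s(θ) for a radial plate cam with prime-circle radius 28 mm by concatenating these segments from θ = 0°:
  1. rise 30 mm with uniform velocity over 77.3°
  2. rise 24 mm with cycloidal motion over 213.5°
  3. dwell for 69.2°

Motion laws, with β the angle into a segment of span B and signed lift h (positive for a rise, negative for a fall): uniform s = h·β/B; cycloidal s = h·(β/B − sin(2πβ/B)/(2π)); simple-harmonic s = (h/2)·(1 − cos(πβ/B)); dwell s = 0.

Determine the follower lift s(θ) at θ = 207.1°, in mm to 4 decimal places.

seg 1 [0°–77.3°] uniform, h=30: full span → s += 30 → s = 30.0000
seg 2 [77.3°–290.8°] cycloidal, h=24: θ=207.1° here. β=129.8, B=213.5. 24·(0.6080 − sin(2π·0.6080)/(2π)) = 16.9880 → s = 46.9880

46.9880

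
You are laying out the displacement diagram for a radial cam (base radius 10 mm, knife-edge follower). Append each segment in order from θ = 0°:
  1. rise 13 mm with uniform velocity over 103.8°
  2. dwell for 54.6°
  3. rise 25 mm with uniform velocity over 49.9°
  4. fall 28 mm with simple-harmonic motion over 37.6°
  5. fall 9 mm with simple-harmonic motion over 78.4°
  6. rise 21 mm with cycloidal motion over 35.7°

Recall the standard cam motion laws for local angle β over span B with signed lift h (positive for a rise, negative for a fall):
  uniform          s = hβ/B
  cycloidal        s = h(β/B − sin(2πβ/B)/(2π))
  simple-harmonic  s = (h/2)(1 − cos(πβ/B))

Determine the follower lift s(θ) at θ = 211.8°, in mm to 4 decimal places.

seg 1 [0°–103.8°] uniform, h=13: full span → s += 13 → s = 13.0000
seg 2 [103.8°–158.4°] dwell: s stays 13.0000
seg 3 [158.4°–208.3°] uniform, h=25: full span → s += 25 → s = 38.0000
seg 4 [208.3°–245.9°] simple-harmonic, h=-28: θ=211.8° here. β=3.5, B=37.6. -28/2·(1 − cos(π·0.0931)) = -0.5944 → s = 37.4056

37.4056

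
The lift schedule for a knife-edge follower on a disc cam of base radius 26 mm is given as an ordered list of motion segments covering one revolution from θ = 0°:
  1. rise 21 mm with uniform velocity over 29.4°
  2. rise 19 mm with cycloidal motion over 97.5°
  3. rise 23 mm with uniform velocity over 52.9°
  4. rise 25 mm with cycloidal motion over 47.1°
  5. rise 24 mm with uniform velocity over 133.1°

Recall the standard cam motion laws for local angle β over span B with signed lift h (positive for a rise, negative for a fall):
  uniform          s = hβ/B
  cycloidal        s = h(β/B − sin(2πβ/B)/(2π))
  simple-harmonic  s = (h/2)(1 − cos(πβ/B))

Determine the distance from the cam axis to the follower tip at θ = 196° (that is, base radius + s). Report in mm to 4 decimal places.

seg 1 [0°–29.4°] uniform, h=21: full span → s += 21 → s = 21.0000
seg 2 [29.4°–126.9°] cycloidal, h=19: full span → s += 19 → s = 40.0000
seg 3 [126.9°–179.8°] uniform, h=23: full span → s += 23 → s = 63.0000
seg 4 [179.8°–226.9°] cycloidal, h=25: θ=196° here. β=16.2, B=47.1. 25·(0.3439 − sin(2π·0.3439)/(2π)) = 5.2932 → s = 68.2932
radial distance = base radius + s = 26 + 68.2932 = 94.2932

94.2932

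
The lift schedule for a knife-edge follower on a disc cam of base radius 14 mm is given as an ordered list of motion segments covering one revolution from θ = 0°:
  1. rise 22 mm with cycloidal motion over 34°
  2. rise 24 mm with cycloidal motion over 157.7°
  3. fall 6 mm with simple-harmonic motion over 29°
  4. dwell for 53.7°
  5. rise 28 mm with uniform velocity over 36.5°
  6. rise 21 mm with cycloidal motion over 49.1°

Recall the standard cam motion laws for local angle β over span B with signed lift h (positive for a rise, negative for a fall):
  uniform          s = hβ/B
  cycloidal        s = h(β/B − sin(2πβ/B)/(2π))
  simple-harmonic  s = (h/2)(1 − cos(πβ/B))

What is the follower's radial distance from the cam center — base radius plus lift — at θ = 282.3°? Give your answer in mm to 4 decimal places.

seg 1 [0°–34°] cycloidal, h=22: full span → s += 22 → s = 22.0000
seg 2 [34°–191.7°] cycloidal, h=24: full span → s += 24 → s = 46.0000
seg 3 [191.7°–220.7°] simple-harmonic, h=-6: full span → s += -6 → s = 40.0000
seg 4 [220.7°–274.4°] dwell: s stays 40.0000
seg 5 [274.4°–310.9°] uniform, h=28: θ=282.3° here. β=7.9, B=36.5. 28·7.9/36.5 = 6.0603 → s = 46.0603
radial distance = base radius + s = 14 + 46.0603 = 60.0603

60.0603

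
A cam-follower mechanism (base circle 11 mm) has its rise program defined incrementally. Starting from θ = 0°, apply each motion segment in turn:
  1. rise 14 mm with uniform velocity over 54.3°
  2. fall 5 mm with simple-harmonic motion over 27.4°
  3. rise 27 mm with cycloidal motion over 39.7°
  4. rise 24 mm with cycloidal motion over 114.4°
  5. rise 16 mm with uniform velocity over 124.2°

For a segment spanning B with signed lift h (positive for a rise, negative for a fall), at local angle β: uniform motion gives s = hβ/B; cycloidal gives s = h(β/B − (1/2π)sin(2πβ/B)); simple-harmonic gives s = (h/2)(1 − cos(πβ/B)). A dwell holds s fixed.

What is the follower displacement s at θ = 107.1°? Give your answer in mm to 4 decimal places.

seg 1 [0°–54.3°] uniform, h=14: full span → s += 14 → s = 14.0000
seg 2 [54.3°–81.7°] simple-harmonic, h=-5: full span → s += -5 → s = 9.0000
seg 3 [81.7°–121.4°] cycloidal, h=27: θ=107.1° here. β=25.4, B=39.7. 27·(0.6398 − sin(2π·0.6398)/(2π)) = 20.5821 → s = 29.5821

29.5821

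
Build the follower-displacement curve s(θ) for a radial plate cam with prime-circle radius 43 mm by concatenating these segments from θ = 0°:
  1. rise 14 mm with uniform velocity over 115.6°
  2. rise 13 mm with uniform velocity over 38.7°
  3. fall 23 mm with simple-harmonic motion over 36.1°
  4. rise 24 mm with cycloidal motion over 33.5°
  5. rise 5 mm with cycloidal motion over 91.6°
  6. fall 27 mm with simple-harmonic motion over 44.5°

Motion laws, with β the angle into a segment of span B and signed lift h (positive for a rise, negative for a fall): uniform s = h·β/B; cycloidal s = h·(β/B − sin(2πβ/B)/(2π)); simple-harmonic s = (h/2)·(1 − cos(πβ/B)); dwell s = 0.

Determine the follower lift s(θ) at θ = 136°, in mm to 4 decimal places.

seg 1 [0°–115.6°] uniform, h=14: full span → s += 14 → s = 14.0000
seg 2 [115.6°–154.3°] uniform, h=13: θ=136° here. β=20.4, B=38.7. 13·20.4/38.7 = 6.8527 → s = 20.8527

20.8527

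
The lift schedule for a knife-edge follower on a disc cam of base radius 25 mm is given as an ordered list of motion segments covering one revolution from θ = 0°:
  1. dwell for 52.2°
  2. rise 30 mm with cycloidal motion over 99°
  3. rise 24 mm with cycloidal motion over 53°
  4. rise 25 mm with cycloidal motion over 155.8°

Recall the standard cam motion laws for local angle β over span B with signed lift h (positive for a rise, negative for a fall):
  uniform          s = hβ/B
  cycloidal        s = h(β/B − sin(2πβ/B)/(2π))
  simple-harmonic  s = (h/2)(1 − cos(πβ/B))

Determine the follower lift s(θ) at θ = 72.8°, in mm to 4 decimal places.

seg 1 [0°–52.2°] dwell: s stays 0.0000
seg 2 [52.2°–151.2°] cycloidal, h=30: θ=72.8° here. β=20.6, B=99. 30·(0.2081 − sin(2π·0.2081)/(2π)) = 1.6324 → s = 1.6324

1.6324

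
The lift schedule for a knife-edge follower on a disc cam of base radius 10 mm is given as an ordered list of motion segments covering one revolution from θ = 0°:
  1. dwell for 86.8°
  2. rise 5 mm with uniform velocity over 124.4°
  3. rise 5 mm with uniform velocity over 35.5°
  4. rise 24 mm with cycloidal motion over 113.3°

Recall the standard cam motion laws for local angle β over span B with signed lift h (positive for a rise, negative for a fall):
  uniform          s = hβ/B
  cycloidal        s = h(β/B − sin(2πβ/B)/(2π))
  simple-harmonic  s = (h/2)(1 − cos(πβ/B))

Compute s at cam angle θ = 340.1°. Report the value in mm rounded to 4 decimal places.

seg 1 [0°–86.8°] dwell: s stays 0.0000
seg 2 [86.8°–211.2°] uniform, h=5: full span → s += 5 → s = 5.0000
seg 3 [211.2°–246.7°] uniform, h=5: full span → s += 5 → s = 10.0000
seg 4 [246.7°–360°] cycloidal, h=24: θ=340.1° here. β=93.4, B=113.3. 24·(0.8244 − sin(2π·0.8244)/(2π)) = 23.1950 → s = 33.1950

33.1950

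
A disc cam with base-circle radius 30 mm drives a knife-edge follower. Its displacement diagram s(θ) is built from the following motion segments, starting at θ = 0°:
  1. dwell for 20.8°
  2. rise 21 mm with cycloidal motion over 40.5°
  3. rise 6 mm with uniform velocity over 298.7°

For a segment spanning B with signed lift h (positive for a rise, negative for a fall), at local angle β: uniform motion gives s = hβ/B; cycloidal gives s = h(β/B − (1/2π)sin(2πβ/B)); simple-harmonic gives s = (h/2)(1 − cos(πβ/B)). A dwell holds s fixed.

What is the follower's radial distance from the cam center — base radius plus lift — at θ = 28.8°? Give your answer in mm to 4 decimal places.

seg 1 [0°–20.8°] dwell: s stays 0.0000
seg 2 [20.8°–61.3°] cycloidal, h=21: θ=28.8° here. β=8, B=40.5. 21·(0.1975 − sin(2π·0.1975)/(2π)) = 0.9859 → s = 0.9859
radial distance = base radius + s = 30 + 0.9859 = 30.9859

30.9859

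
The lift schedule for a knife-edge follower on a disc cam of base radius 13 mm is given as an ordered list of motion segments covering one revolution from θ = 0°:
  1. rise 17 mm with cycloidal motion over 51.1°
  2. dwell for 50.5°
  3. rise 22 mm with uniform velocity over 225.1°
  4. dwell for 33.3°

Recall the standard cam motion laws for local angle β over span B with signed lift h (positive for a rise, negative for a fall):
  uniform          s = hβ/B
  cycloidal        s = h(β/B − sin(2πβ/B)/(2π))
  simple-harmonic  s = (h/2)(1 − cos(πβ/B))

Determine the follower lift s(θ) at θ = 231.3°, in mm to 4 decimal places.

seg 1 [0°–51.1°] cycloidal, h=17: full span → s += 17 → s = 17.0000
seg 2 [51.1°–101.6°] dwell: s stays 17.0000
seg 3 [101.6°–326.7°] uniform, h=22: θ=231.3° here. β=129.7, B=225.1. 22·129.7/225.1 = 12.6761 → s = 29.6761

29.6761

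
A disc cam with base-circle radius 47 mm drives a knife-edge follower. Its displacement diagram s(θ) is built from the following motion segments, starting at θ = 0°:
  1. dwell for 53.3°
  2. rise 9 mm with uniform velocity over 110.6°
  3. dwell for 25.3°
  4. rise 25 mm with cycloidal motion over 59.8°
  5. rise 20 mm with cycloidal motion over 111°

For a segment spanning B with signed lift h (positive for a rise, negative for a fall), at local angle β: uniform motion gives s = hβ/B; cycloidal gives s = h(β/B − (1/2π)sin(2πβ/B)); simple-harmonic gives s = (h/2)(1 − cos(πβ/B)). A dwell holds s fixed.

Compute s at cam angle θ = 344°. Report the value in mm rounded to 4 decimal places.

seg 1 [0°–53.3°] dwell: s stays 0.0000
seg 2 [53.3°–163.9°] uniform, h=9: full span → s += 9 → s = 9.0000
seg 3 [163.9°–189.2°] dwell: s stays 9.0000
seg 4 [189.2°–249°] cycloidal, h=25: full span → s += 25 → s = 34.0000
seg 5 [249°–360°] cycloidal, h=20: θ=344° here. β=95, B=111. 20·(0.8559 − sin(2π·0.8559)/(2π)) = 19.6217 → s = 53.6217

53.6217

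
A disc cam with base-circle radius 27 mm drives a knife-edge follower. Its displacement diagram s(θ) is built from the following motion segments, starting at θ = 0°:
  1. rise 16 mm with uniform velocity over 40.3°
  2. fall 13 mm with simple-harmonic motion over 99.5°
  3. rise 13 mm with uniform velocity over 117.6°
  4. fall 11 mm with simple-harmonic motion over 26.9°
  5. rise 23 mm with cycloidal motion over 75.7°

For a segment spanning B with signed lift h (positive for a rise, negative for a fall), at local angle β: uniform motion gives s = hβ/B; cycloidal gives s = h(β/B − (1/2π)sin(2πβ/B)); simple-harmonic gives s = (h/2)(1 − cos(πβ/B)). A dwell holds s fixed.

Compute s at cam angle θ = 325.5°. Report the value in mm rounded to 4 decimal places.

seg 1 [0°–40.3°] uniform, h=16: full span → s += 16 → s = 16.0000
seg 2 [40.3°–139.8°] simple-harmonic, h=-13: full span → s += -13 → s = 3.0000
seg 3 [139.8°–257.4°] uniform, h=13: full span → s += 13 → s = 16.0000
seg 4 [257.4°–284.3°] simple-harmonic, h=-11: full span → s += -11 → s = 5.0000
seg 5 [284.3°–360°] cycloidal, h=23: θ=325.5° here. β=41.2, B=75.7. 23·(0.5443 − sin(2π·0.5443)/(2π)) = 13.5226 → s = 18.5226

18.5226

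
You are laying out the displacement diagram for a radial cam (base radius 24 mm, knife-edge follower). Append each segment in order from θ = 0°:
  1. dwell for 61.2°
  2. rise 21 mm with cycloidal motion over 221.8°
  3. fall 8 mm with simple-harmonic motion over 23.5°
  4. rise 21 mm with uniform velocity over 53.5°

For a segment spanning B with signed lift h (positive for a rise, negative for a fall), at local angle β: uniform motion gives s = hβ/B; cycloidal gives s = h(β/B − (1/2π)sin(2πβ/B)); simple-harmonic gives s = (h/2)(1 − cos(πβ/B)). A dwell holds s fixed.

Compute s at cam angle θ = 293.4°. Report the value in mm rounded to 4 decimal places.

seg 1 [0°–61.2°] dwell: s stays 0.0000
seg 2 [61.2°–283°] cycloidal, h=21: full span → s += 21 → s = 21.0000
seg 3 [283°–306.5°] simple-harmonic, h=-8: θ=293.4° here. β=10.4, B=23.5. -8/2·(1 − cos(π·0.4426)) = -3.2820 → s = 17.7180

17.7180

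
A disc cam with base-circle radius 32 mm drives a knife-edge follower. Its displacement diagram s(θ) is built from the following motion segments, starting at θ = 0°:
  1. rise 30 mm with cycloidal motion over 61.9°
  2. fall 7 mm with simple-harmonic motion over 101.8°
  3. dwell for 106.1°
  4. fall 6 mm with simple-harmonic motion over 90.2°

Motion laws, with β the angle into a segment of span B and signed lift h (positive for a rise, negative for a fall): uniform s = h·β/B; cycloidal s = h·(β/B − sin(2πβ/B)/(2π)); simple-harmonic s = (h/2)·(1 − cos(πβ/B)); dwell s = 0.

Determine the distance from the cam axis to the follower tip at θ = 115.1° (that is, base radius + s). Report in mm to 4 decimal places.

seg 1 [0°–61.9°] cycloidal, h=30: full span → s += 30 → s = 30.0000
seg 2 [61.9°–163.7°] simple-harmonic, h=-7: θ=115.1° here. β=53.2, B=101.8. -7/2·(1 − cos(π·0.5226)) = -3.7482 → s = 26.2518
radial distance = base radius + s = 32 + 26.2518 = 58.2518

58.2518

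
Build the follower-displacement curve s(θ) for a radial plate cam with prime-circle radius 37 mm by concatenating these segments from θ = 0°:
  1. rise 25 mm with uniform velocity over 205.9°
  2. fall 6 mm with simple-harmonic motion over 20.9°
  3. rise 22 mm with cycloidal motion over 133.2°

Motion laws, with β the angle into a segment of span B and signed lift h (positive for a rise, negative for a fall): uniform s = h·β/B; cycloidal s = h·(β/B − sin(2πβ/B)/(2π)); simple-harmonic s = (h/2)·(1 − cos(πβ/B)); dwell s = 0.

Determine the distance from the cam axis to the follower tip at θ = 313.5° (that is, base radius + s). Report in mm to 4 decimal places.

seg 1 [0°–205.9°] uniform, h=25: full span → s += 25 → s = 25.0000
seg 2 [205.9°–226.8°] simple-harmonic, h=-6: full span → s += -6 → s = 19.0000
seg 3 [226.8°–360°] cycloidal, h=22: θ=313.5° here. β=86.7, B=133.2. 22·(0.6509 − sin(2π·0.6509)/(2π)) = 17.1641 → s = 36.1641
radial distance = base radius + s = 37 + 36.1641 = 73.1641

73.1641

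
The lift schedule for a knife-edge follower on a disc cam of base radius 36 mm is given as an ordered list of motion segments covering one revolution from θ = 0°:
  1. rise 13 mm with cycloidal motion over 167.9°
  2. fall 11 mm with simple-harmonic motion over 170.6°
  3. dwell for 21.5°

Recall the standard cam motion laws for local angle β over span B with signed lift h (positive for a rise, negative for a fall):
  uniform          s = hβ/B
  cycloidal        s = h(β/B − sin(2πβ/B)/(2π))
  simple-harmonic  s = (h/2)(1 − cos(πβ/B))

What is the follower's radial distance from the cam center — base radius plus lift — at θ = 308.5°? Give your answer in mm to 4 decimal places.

seg 1 [0°–167.9°] cycloidal, h=13: full span → s += 13 → s = 13.0000
seg 2 [167.9°–338.5°] simple-harmonic, h=-11: θ=308.5° here. β=140.6, B=170.6. -11/2·(1 − cos(π·0.8242)) = -10.1818 → s = 2.8182
radial distance = base radius + s = 36 + 2.8182 = 38.8182

38.8182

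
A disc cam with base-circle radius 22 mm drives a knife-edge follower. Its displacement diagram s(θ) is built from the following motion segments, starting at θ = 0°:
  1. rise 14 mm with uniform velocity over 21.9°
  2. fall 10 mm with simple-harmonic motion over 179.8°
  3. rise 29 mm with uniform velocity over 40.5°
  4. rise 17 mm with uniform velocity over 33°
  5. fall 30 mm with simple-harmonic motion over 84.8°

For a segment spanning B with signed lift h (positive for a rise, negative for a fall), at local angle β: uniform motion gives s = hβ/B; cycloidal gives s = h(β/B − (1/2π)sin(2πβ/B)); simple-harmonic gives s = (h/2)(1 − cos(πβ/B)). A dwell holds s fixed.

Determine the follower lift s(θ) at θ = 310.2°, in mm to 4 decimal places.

seg 1 [0°–21.9°] uniform, h=14: full span → s += 14 → s = 14.0000
seg 2 [21.9°–201.7°] simple-harmonic, h=-10: full span → s += -10 → s = 4.0000
seg 3 [201.7°–242.2°] uniform, h=29: full span → s += 29 → s = 33.0000
seg 4 [242.2°–275.2°] uniform, h=17: full span → s += 17 → s = 50.0000
seg 5 [275.2°–360°] simple-harmonic, h=-30: θ=310.2° here. β=35, B=84.8. -30/2·(1 − cos(π·0.4127)) = -10.9391 → s = 39.0609

39.0609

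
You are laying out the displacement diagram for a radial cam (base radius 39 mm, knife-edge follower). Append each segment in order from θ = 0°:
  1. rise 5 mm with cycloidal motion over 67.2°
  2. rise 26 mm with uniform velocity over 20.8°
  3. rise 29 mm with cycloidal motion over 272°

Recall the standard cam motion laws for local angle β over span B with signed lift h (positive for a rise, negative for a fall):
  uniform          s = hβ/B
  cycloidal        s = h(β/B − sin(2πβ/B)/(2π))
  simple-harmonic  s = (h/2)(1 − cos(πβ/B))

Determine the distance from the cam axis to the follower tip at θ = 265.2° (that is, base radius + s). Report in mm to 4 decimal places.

seg 1 [0°–67.2°] cycloidal, h=5: full span → s += 5 → s = 5.0000
seg 2 [67.2°–88°] uniform, h=26: full span → s += 26 → s = 31.0000
seg 3 [88°–360°] cycloidal, h=29: θ=265.2° here. β=177.2, B=272. 29·(0.6515 − sin(2π·0.6515)/(2π)) = 22.6516 → s = 53.6516
radial distance = base radius + s = 39 + 53.6516 = 92.6516

92.6516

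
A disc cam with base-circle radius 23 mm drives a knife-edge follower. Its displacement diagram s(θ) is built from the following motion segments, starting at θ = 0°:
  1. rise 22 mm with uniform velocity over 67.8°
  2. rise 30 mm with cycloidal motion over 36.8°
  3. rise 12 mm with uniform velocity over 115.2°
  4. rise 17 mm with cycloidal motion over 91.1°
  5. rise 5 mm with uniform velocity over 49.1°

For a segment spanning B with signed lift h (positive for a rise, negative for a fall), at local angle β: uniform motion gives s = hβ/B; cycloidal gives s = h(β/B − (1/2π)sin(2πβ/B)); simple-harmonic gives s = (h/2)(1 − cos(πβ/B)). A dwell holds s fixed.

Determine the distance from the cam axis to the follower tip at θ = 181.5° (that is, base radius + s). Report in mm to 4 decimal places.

seg 1 [0°–67.8°] uniform, h=22: full span → s += 22 → s = 22.0000
seg 2 [67.8°–104.6°] cycloidal, h=30: full span → s += 30 → s = 52.0000
seg 3 [104.6°–219.8°] uniform, h=12: θ=181.5° here. β=76.9, B=115.2. 12·76.9/115.2 = 8.0104 → s = 60.0104
radial distance = base radius + s = 23 + 60.0104 = 83.0104

83.0104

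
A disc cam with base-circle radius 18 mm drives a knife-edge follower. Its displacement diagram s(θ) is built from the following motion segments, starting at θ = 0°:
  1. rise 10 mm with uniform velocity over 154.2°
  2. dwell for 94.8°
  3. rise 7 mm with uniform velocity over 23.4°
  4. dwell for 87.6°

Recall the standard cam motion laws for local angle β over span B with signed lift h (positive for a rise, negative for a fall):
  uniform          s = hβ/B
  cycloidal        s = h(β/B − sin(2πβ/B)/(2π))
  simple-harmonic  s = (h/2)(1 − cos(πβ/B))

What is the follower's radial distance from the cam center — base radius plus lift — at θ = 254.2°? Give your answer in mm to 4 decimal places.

seg 1 [0°–154.2°] uniform, h=10: full span → s += 10 → s = 10.0000
seg 2 [154.2°–249°] dwell: s stays 10.0000
seg 3 [249°–272.4°] uniform, h=7: θ=254.2° here. β=5.2, B=23.4. 7·5.2/23.4 = 1.5556 → s = 11.5556
radial distance = base radius + s = 18 + 11.5556 = 29.5556

29.5556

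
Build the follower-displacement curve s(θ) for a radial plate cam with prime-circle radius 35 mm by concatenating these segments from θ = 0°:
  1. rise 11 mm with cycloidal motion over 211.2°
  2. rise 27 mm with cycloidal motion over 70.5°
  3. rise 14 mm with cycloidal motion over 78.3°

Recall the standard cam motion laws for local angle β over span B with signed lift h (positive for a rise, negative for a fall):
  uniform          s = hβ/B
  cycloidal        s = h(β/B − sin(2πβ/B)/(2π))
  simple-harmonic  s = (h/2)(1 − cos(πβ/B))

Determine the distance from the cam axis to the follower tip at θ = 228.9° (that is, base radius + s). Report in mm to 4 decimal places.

seg 1 [0°–211.2°] cycloidal, h=11: full span → s += 11 → s = 11.0000
seg 2 [211.2°–281.7°] cycloidal, h=27: θ=228.9° here. β=17.7, B=70.5. 27·(0.2511 − sin(2π·0.2511)/(2π)) = 2.4816 → s = 13.4816
radial distance = base radius + s = 35 + 13.4816 = 48.4816

48.4816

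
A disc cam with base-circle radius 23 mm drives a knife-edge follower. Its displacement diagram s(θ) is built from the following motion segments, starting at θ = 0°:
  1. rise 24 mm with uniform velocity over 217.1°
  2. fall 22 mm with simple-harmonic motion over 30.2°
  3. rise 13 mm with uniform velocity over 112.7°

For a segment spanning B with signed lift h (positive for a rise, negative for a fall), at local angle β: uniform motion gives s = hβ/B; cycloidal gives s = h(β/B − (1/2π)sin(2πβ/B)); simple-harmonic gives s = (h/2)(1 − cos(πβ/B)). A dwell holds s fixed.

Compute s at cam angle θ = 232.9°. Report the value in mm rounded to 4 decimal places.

seg 1 [0°–217.1°] uniform, h=24: full span → s += 24 → s = 24.0000
seg 2 [217.1°–247.3°] simple-harmonic, h=-22: θ=232.9° here. β=15.8, B=30.2. -22/2·(1 − cos(π·0.5232)) = -11.8003 → s = 12.1997

12.1997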